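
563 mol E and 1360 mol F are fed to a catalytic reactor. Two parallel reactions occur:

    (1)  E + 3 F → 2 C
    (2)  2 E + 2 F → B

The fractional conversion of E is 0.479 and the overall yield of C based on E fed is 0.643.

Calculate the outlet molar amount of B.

44.3 mol

Yield of C: 2ξ₁ / 563 = 0.643 → ξ₁ = 181 mol.
Conversion of E: 1ξ₁ + 2ξ₂ = 0.479 × 563 = 269.7 → ξ₂ = 44.34 mol.
Outlet amounts (n = n₀ + Σ ν·ξ):
  E: 563 − 1(181) − 2(44.34) = 293.3
  F: 1360 − 3(181) − 2(44.34) = 728.3
  C: 0 + 2(181) = 362
  B: 0 + 1(44.34) = 44.34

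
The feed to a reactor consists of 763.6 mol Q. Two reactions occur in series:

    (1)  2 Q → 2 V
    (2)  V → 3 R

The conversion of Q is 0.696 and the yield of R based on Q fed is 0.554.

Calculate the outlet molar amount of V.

390 mol

Conversion of Q: Q consumed = 2ξ₁ = 0.696 × 763.6 → ξ₁ = 265.7 mol.
Yield of R: 3ξ₂ / 763.6 = 0.554 → ξ₂ = 141 mol.
Outlet amounts (n = n₀ + Σ ν·ξ):
  Q: 763.6 − 2(265.7) = 232.1
  V: 0 + 2(265.7) − 1(141) = 390.5
  R: 0 + 3(141) = 423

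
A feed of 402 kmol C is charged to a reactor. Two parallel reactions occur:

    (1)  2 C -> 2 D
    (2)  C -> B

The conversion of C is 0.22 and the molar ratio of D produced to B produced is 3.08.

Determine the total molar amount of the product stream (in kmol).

402 kmol

Conversion of C: C consumed = 0.22 × 402 = 88.44 kmol = 2ξ₁ + 1ξ₂.
Selectivity: 2ξ₁ / (1ξ₂) = 3.08 → ξ₁ = 1.54 ξ₂.
Substitute: (2·1.54 + 1) ξ₂ = 88.44 → ξ₂ = 21.68 kmol, ξ₁ = 33.38 kmol.
Outlet amounts (n = n₀ + Σ ν·ξ):
  C: 402 − 2(33.38) − 1(21.68) = 313.6
  D: 0 + 2(33.38) = 66.76
  B: 0 + 1(21.68) = 21.68
Total out = 313.6 + 66.76 + 21.68 = 402 kmol.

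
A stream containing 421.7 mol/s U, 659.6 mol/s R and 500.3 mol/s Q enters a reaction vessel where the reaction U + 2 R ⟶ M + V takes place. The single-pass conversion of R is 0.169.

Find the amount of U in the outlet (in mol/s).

R reacted = 0.169 × 659.6 = 111.5 mol/s; ν_R = −2, so ξ = 111.5/2 = 55.74 mol/s.
Outlet amounts (n = n₀ + ν ξ):
  U: 421.7 − 1(55.74) = 366
  R: 659.6 − 2(55.74) = 548.1
  M: 0 + 1(55.74) = 55.74
  V: 0 + 1(55.74) = 55.74
  Q: 500.3 (inert)

366 mol/s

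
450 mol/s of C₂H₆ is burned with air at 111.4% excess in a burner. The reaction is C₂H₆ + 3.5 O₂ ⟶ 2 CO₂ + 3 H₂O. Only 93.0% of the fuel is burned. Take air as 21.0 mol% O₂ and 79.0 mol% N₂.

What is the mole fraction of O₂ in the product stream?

Stoichiometric O₂ = 3.5 × 450 = 1575 mol/s; O₂ fed = 1575 × 2.114 = 3330 mol/s.
N₂ fed = 3330 × 79/21 = 12530 mol/s.
Fuel reacted = 0.93 × 450 → ξ = 418.5 mol/s.
Outlet (n = n₀ + ν ξ):
  C₂H₆: 450 − 1(418.5) = 31.5
  O₂: 3330 − 3.5(418.5) = 1865
  N₂: 12530 (inert)
  CO₂: 0 + 2(418.5) = 837
  H₂O: 0 + 3(418.5) = 1256
Total out = 16510 mol/s; y_O₂ = 1865 / 16510 = 0.1129.

0.113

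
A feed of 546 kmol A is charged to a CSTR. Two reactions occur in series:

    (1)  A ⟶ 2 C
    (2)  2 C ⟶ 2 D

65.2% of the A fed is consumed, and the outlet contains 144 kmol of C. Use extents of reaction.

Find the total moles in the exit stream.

Conversion of A: A consumed = 1ξ₁ = 0.652 × 546 → ξ₁ = 356 kmol.
C balance: n_C = 0 + 2ξ₁ − 2ξ₂ = 144 → ξ₂ = (2·356 − 144)/2 = 284 kmol.
Outlet amounts (n = n₀ + Σ ν·ξ):
  A: 546 − 1(356) = 190
  C: 0 + 2(356) − 2(284) = 144
  D: 0 + 2(284) = 568
Total out = 190 + 144 + 568 = 902 kmol.

902 kmol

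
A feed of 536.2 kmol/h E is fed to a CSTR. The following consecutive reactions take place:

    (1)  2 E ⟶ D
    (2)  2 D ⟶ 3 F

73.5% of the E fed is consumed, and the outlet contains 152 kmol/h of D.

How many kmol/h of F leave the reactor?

Conversion of E: E consumed = 2ξ₁ = 0.735 × 536.2 → ξ₁ = 197.1 kmol/h.
D balance: n_D = 0 + 1ξ₁ − 2ξ₂ = 152 → ξ₂ = (1·197.1 − 152)/2 = 22.53 kmol/h.
Outlet amounts (n = n₀ + Σ ν·ξ):
  E: 536.2 − 2(197.1) = 142.1
  D: 0 + 1(197.1) − 2(22.53) = 152
  F: 0 + 3(22.53) = 67.58

67.6 kmol/h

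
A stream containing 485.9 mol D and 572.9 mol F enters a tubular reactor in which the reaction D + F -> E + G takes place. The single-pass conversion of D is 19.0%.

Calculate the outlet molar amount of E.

92.3 mol

D reacted = 0.19 × 485.9 = 92.32 mol; ν_D = −1, so ξ = 92.32/1 = 92.32 mol.
Outlet amounts (n = n₀ + ν ξ):
  D: 485.9 − 1(92.32) = 393.6
  F: 572.9 − 1(92.32) = 480.6
  E: 0 + 1(92.32) = 92.32
  G: 0 + 1(92.32) = 92.32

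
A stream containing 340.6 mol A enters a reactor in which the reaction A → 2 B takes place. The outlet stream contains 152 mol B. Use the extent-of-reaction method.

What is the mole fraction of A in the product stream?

0.635

For B: n = n₀ + 2ξ → 152 = 0 + 2ξ, giving ξ = 76 mol.
Outlet amounts (n = n₀ + ν ξ):
  A: 340.6 − 1(76) = 264.6
  B: 0 + 2(76) = 152
Total out = 416.6 mol; y_A = 264.6 / 416.6 = 0.6351.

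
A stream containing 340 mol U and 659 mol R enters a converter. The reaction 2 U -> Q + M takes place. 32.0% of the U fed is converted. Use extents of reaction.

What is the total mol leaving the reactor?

999 mol

U reacted = 0.32 × 340 = 108.8 mol; ν_U = −2, so ξ = 108.8/2 = 54.4 mol.
Outlet amounts (n = n₀ + ν ξ):
  U: 340 − 2(54.4) = 231.2
  Q: 0 + 1(54.4) = 54.4
  M: 0 + 1(54.4) = 54.4
  R: 659 (inert)
Total out = 231.2 + 54.4 + 54.4 + 659 = 999 mol.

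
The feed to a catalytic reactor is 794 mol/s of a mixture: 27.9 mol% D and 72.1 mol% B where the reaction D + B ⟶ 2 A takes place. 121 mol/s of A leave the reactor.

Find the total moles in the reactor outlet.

For A: n = n₀ + 2ξ → 121 = 0 + 2ξ, giving ξ = 60.5 mol/s.
Outlet amounts (n = n₀ + ν ξ):
  D: 221.5 − 1(60.5) = 161
  B: 572.5 − 1(60.5) = 512
  A: 0 + 2(60.5) = 121
Total out = 161 + 512 + 121 = 794 mol/s.

794 mol/s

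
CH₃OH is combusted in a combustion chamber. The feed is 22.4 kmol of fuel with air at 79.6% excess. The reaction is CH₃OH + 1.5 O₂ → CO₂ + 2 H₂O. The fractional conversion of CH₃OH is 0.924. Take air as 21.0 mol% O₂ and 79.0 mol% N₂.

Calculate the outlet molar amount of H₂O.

41.4 kmol

Stoichiometric O₂ = 1.5 × 22.4 = 33.6 kmol; O₂ fed = 33.6 × 1.796 = 60.35 kmol.
N₂ fed = 60.35 × 79/21 = 227 kmol.
Fuel reacted = 0.924 × 22.4 → ξ = 20.7 kmol.
Outlet (n = n₀ + ν ξ):
  CH₃OH: 22.4 − 1(20.7) = 1.702
  O₂: 60.35 − 1.5(20.7) = 29.3
  N₂: 227 (inert)
  CO₂: 0 + 1(20.7) = 20.7
  H₂O: 0 + 2(20.7) = 41.4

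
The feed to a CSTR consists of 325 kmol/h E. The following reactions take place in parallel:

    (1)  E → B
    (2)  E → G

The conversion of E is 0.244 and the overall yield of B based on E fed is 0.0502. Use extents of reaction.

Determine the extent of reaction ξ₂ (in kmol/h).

Yield of B: 1ξ₁ / 325 = 0.0502 → ξ₁ = 16.32 kmol/h.
Conversion of E: 1ξ₁ + 1ξ₂ = 0.244 × 325 = 79.3 → ξ₂ = 62.98 kmol/h.
Outlet amounts (n = n₀ + Σ ν·ξ):
  E: 325 − 1(16.32) − 1(62.98) = 245.7
  B: 0 + 1(16.32) = 16.32
  G: 0 + 1(62.98) = 62.98

ξ₂ = 63 kmol/h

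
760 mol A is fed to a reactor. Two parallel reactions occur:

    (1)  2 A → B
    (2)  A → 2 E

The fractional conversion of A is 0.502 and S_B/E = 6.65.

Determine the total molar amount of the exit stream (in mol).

Conversion of A: A consumed = 0.502 × 760 = 381.5 mol = 2ξ₁ + 1ξ₂.
Selectivity: 1ξ₁ / (2ξ₂) = 6.65 → ξ₁ = 13.3 ξ₂.
Substitute: (2·13.3 + 1) ξ₂ = 381.5 → ξ₂ = 13.82 mol, ξ₁ = 183.8 mol.
Outlet amounts (n = n₀ + Σ ν·ξ):
  A: 760 − 2(183.8) − 1(13.82) = 378.5
  B: 0 + 1(183.8) = 183.8
  E: 0 + 2(13.82) = 27.65
Total out = 378.5 + 183.8 + 27.65 = 590 mol.

590 mol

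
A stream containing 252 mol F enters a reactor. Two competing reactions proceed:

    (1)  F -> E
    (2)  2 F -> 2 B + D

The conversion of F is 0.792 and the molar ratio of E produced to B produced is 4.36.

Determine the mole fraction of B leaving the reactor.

Conversion of F: F consumed = 0.792 × 252 = 199.6 mol = 1ξ₁ + 2ξ₂.
Selectivity: 1ξ₁ / (2ξ₂) = 4.36 → ξ₁ = 8.72 ξ₂.
Substitute: (1·8.72 + 2) ξ₂ = 199.6 → ξ₂ = 18.62 mol, ξ₁ = 162.3 mol.
Outlet amounts (n = n₀ + Σ ν·ξ):
  F: 252 − 1(162.3) − 2(18.62) = 52.42
  E: 0 + 1(162.3) = 162.3
  B: 0 + 2(18.62) = 37.24
  D: 0 + 1(18.62) = 18.62
Total out = 270.6 mol; y_B = 37.24 / 270.6 = 0.1376.

0.138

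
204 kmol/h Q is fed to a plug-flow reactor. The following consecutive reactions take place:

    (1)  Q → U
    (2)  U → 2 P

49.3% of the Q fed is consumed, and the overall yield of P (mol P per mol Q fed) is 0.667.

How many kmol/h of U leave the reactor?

32.5 kmol/h

Conversion of Q: Q consumed = 1ξ₁ = 0.493 × 204 → ξ₁ = 100.6 kmol/h.
Yield of P: 2ξ₂ / 204 = 0.667 → ξ₂ = 68.03 kmol/h.
Outlet amounts (n = n₀ + Σ ν·ξ):
  Q: 204 − 1(100.6) = 103.4
  U: 0 + 1(100.6) − 1(68.03) = 32.54
  P: 0 + 2(68.03) = 136.1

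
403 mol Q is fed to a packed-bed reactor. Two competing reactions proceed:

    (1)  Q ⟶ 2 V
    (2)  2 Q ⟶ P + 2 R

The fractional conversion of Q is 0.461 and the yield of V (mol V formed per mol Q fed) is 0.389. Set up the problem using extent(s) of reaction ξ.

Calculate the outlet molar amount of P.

Yield of V: 2ξ₁ / 403 = 0.389 → ξ₁ = 78.38 mol.
Conversion of Q: 1ξ₁ + 2ξ₂ = 0.461 × 403 = 185.8 → ξ₂ = 53.7 mol.
Outlet amounts (n = n₀ + Σ ν·ξ):
  Q: 403 − 1(78.38) − 2(53.7) = 217.2
  V: 0 + 2(78.38) = 156.8
  P: 0 + 1(53.7) = 53.7
  R: 0 + 2(53.7) = 107.4

53.7 mol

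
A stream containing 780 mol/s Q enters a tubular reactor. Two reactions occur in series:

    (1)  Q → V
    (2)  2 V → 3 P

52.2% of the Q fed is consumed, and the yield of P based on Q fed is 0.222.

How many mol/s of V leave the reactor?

Conversion of Q: Q consumed = 1ξ₁ = 0.522 × 780 → ξ₁ = 407.2 mol/s.
Yield of P: 3ξ₂ / 780 = 0.222 → ξ₂ = 57.72 mol/s.
Outlet amounts (n = n₀ + Σ ν·ξ):
  Q: 780 − 1(407.2) = 372.8
  V: 0 + 1(407.2) − 2(57.72) = 291.7
  P: 0 + 3(57.72) = 173.2

292 mol/s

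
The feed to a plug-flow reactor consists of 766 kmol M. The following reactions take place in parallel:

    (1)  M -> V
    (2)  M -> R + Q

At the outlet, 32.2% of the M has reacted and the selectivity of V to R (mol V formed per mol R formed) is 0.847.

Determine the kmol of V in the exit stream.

113 kmol

Conversion of M: M consumed = 0.322 × 766 = 246.7 kmol = 1ξ₁ + 1ξ₂.
Selectivity: 1ξ₁ / (1ξ₂) = 0.847 → ξ₁ = 0.847 ξ₂.
Substitute: (1·0.847 + 1) ξ₂ = 246.7 → ξ₂ = 133.5 kmol, ξ₁ = 113.1 kmol.
Outlet amounts (n = n₀ + Σ ν·ξ):
  M: 766 − 1(113.1) − 1(133.5) = 519.3
  V: 0 + 1(113.1) = 113.1
  R: 0 + 1(133.5) = 133.5
  Q: 0 + 1(133.5) = 133.5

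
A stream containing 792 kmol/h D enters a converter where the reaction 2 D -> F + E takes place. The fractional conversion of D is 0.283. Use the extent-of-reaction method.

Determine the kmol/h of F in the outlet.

112 kmol/h

D reacted = 0.283 × 792 = 224.1 kmol/h; ν_D = −2, so ξ = 224.1/2 = 112.1 kmol/h.
Outlet amounts (n = n₀ + ν ξ):
  D: 792 − 2(112.1) = 567.9
  F: 0 + 1(112.1) = 112.1
  E: 0 + 1(112.1) = 112.1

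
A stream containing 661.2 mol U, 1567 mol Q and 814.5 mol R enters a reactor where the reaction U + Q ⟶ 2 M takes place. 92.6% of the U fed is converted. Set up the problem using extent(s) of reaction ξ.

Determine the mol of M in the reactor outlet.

U reacted = 0.926 × 661.2 = 612.3 mol; ν_U = −1, so ξ = 612.3/1 = 612.3 mol.
Outlet amounts (n = n₀ + ν ξ):
  U: 661.2 − 1(612.3) = 48.93
  Q: 1567 − 1(612.3) = 954.7
  M: 0 + 2(612.3) = 1225
  R: 814.5 (inert)

1220 mol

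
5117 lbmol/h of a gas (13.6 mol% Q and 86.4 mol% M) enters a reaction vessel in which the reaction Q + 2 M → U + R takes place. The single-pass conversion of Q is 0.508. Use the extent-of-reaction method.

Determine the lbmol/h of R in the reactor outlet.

Q reacted = 0.508 × 695.9 = 353.5 lbmol/h; ν_Q = −1, so ξ = 353.5/1 = 353.5 lbmol/h.
Outlet amounts (n = n₀ + ν ξ):
  Q: 695.9 − 1(353.5) = 342.4
  M: 4421 − 2(353.5) = 3714
  U: 0 + 1(353.5) = 353.5
  R: 0 + 1(353.5) = 353.5

354 lbmol/h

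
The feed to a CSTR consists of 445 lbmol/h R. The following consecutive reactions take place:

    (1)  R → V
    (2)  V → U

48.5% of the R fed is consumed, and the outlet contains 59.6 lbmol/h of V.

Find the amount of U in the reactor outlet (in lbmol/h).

156 lbmol/h

Conversion of R: R consumed = 1ξ₁ = 0.485 × 445 → ξ₁ = 215.8 lbmol/h.
V balance: n_V = 0 + 1ξ₁ − 1ξ₂ = 59.6 → ξ₂ = (1·215.8 − 59.6)/1 = 156.2 lbmol/h.
Outlet amounts (n = n₀ + Σ ν·ξ):
  R: 445 − 1(215.8) = 229.2
  V: 0 + 1(215.8) − 1(156.2) = 59.6
  U: 0 + 1(156.2) = 156.2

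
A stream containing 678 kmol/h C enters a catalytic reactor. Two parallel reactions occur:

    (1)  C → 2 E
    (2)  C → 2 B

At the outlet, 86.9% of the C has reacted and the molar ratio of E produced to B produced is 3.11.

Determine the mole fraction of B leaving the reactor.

Conversion of C: C consumed = 0.869 × 678 = 589.2 kmol/h = 1ξ₁ + 1ξ₂.
Selectivity: 2ξ₁ / (2ξ₂) = 3.11 → ξ₁ = 3.11 ξ₂.
Substitute: (1·3.11 + 1) ξ₂ = 589.2 → ξ₂ = 143.4 kmol/h, ξ₁ = 445.8 kmol/h.
Outlet amounts (n = n₀ + Σ ν·ξ):
  C: 678 − 1(445.8) − 1(143.4) = 88.82
  E: 0 + 2(445.8) = 891.7
  B: 0 + 2(143.4) = 286.7
Total out = 1267 kmol/h; y_B = 286.7 / 1267 = 0.2263.

0.226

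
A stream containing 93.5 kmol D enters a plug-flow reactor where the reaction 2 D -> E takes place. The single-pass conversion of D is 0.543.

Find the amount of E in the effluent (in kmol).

25.4 kmol

D reacted = 0.543 × 93.5 = 50.77 kmol; ν_D = −2, so ξ = 50.77/2 = 25.39 kmol.
Outlet amounts (n = n₀ + ν ξ):
  D: 93.5 − 2(25.39) = 42.73
  E: 0 + 1(25.39) = 25.39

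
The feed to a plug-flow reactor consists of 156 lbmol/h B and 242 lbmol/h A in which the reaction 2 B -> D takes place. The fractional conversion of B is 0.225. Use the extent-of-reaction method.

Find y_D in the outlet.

0.0461

B reacted = 0.225 × 156 = 35.1 lbmol/h; ν_B = −2, so ξ = 35.1/2 = 17.55 lbmol/h.
Outlet amounts (n = n₀ + ν ξ):
  B: 156 − 2(17.55) = 120.9
  D: 0 + 1(17.55) = 17.55
  A: 242 (inert)
Total out = 380.4 lbmol/h; y_D = 17.55 / 380.4 = 0.04613.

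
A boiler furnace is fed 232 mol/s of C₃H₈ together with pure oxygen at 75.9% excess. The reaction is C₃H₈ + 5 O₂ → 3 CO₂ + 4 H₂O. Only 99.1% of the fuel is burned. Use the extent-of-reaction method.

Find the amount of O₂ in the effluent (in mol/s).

Stoichiometric O₂ = 5 × 232 = 1160 mol/s; O₂ fed = 1160 × 1.759 = 2040 mol/s.
Fuel reacted = 0.991 × 232 → ξ = 229.9 mol/s.
Outlet (n = n₀ + ν ξ):
  C₃H₈: 232 − 1(229.9) = 2.088
  O₂: 2040 − 5(229.9) = 890.9
  CO₂: 0 + 3(229.9) = 689.7
  H₂O: 0 + 4(229.9) = 919.6

891 mol/s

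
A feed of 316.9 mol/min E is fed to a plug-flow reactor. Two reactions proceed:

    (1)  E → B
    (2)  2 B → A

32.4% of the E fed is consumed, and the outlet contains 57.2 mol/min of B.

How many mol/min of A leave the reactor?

Conversion of E: E consumed = 1ξ₁ = 0.324 × 316.9 → ξ₁ = 102.7 mol/min.
B balance: n_B = 0 + 1ξ₁ − 2ξ₂ = 57.2 → ξ₂ = (1·102.7 − 57.2)/2 = 22.74 mol/min.
Outlet amounts (n = n₀ + Σ ν·ξ):
  E: 316.9 − 1(102.7) = 214.2
  B: 0 + 1(102.7) − 2(22.74) = 57.2
  A: 0 + 1(22.74) = 22.74

22.7 mol/min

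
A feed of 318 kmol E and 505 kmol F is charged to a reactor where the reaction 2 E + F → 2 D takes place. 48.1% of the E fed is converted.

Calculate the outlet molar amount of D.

153 kmol

E reacted = 0.481 × 318 = 153 kmol; ν_E = −2, so ξ = 153/2 = 76.48 kmol.
Outlet amounts (n = n₀ + ν ξ):
  E: 318 − 2(76.48) = 165
  F: 505 − 1(76.48) = 428.5
  D: 0 + 2(76.48) = 153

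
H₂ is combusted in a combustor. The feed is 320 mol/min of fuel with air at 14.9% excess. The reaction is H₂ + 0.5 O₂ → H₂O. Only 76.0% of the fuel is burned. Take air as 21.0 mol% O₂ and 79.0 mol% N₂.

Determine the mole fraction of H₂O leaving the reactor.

Stoichiometric O₂ = 0.5 × 320 = 160 mol/min; O₂ fed = 160 × 1.149 = 183.8 mol/min.
N₂ fed = 183.8 × 79/21 = 691.6 mol/min.
Fuel reacted = 0.76 × 320 → ξ = 243.2 mol/min.
Outlet (n = n₀ + ν ξ):
  H₂: 320 − 1(243.2) = 76.8
  O₂: 183.8 − 0.5(243.2) = 62.24
  N₂: 691.6 (inert)
  H₂O: 0 + 1(243.2) = 243.2
Total out = 1074 mol/min; y_H₂O = 243.2 / 1074 = 0.2265.

0.226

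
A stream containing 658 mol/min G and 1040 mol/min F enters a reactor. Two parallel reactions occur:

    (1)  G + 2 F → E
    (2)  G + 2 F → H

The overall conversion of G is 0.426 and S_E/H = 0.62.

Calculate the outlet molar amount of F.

Conversion of G: G consumed = 0.426 × 658 = 280.3 mol/min = 1ξ₁ + 1ξ₂.
Selectivity: 1ξ₁ / (1ξ₂) = 0.62 → ξ₁ = 0.62 ξ₂.
Substitute: (1·0.62 + 1) ξ₂ = 280.3 → ξ₂ = 173 mol/min, ξ₁ = 107.3 mol/min.
Outlet amounts (n = n₀ + Σ ν·ξ):
  G: 658 − 1(107.3) − 1(173) = 377.7
  F: 1040 − 2(107.3) − 2(173) = 479.4
  E: 0 + 1(107.3) = 107.3
  H: 0 + 1(173) = 173

479 mol/min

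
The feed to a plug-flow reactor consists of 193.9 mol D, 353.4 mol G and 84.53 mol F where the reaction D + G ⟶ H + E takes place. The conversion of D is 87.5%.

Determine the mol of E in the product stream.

170 mol

D reacted = 0.875 × 193.9 = 169.7 mol; ν_D = −1, so ξ = 169.7/1 = 169.7 mol.
Outlet amounts (n = n₀ + ν ξ):
  D: 193.9 − 1(169.7) = 24.24
  G: 353.4 − 1(169.7) = 183.7
  H: 0 + 1(169.7) = 169.7
  E: 0 + 1(169.7) = 169.7
  F: 84.53 (inert)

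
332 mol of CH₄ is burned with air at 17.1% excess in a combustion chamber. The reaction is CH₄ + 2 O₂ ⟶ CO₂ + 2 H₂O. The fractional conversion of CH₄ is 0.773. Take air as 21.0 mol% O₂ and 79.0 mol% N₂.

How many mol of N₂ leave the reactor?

2930 mol

Stoichiometric O₂ = 2 × 332 = 664 mol; O₂ fed = 664 × 1.171 = 777.5 mol.
N₂ fed = 777.5 × 79/21 = 2925 mol.
Fuel reacted = 0.773 × 332 → ξ = 256.6 mol.
Outlet (n = n₀ + ν ξ):
  CH₄: 332 − 1(256.6) = 75.36
  O₂: 777.5 − 2(256.6) = 264.3
  N₂: 2925 (inert)
  CO₂: 0 + 1(256.6) = 256.6
  H₂O: 0 + 2(256.6) = 513.3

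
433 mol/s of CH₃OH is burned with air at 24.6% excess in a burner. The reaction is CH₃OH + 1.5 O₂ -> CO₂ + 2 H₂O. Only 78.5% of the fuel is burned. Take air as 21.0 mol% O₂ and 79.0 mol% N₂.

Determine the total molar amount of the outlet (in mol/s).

4460 mol/s

Stoichiometric O₂ = 1.5 × 433 = 649.5 mol/s; O₂ fed = 649.5 × 1.246 = 809.3 mol/s.
N₂ fed = 809.3 × 79/21 = 3044 mol/s.
Fuel reacted = 0.785 × 433 → ξ = 339.9 mol/s.
Outlet (n = n₀ + ν ξ):
  CH₃OH: 433 − 1(339.9) = 93.09
  O₂: 809.3 − 1.5(339.9) = 299.4
  N₂: 3044 (inert)
  CO₂: 0 + 1(339.9) = 339.9
  H₂O: 0 + 2(339.9) = 679.8
Total out = 93.09 + 299.4 + 3044 + 339.9 + 679.8 = 4457 mol/s.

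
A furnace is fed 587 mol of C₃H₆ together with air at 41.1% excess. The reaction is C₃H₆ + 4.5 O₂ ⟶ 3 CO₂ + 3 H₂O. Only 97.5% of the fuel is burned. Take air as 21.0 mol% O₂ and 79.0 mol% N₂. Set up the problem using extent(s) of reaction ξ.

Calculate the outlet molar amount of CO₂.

1720 mol

Stoichiometric O₂ = 4.5 × 587 = 2642 mol; O₂ fed = 2642 × 1.411 = 3727 mol.
N₂ fed = 3727 × 79/21 = 14020 mol.
Fuel reacted = 0.975 × 587 → ξ = 572.3 mol.
Outlet (n = n₀ + ν ξ):
  C₃H₆: 587 − 1(572.3) = 14.68
  O₂: 3727 − 4.5(572.3) = 1152
  N₂: 14020 (inert)
  CO₂: 0 + 3(572.3) = 1717
  H₂O: 0 + 3(572.3) = 1717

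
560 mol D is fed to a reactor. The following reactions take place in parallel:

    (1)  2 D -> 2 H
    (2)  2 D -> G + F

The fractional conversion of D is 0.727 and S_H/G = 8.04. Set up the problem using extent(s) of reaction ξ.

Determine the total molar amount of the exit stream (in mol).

560 mol

Conversion of D: D consumed = 0.727 × 560 = 407.1 mol = 2ξ₁ + 2ξ₂.
Selectivity: 2ξ₁ / (1ξ₂) = 8.04 → ξ₁ = 4.02 ξ₂.
Substitute: (2·4.02 + 2) ξ₂ = 407.1 → ξ₂ = 40.55 mol, ξ₁ = 163 mol.
Outlet amounts (n = n₀ + Σ ν·ξ):
  D: 560 − 2(163) − 2(40.55) = 152.9
  H: 0 + 2(163) = 326
  G: 0 + 1(40.55) = 40.55
  F: 0 + 1(40.55) = 40.55
Total out = 152.9 + 326 + 40.55 + 40.55 = 560 mol.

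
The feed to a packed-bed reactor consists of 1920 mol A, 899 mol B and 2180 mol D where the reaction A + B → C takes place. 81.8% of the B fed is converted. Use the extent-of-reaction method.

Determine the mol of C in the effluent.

735 mol

B reacted = 0.818 × 899 = 735.4 mol; ν_B = −1, so ξ = 735.4/1 = 735.4 mol.
Outlet amounts (n = n₀ + ν ξ):
  A: 1920 − 1(735.4) = 1185
  B: 899 − 1(735.4) = 163.6
  C: 0 + 1(735.4) = 735.4
  D: 2180 (inert)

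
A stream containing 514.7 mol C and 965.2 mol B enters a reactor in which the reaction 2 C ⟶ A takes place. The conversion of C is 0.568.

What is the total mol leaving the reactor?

C reacted = 0.568 × 514.7 = 292.3 mol; ν_C = −2, so ξ = 292.3/2 = 146.2 mol.
Outlet amounts (n = n₀ + ν ξ):
  C: 514.7 − 2(146.2) = 222.4
  A: 0 + 1(146.2) = 146.2
  B: 965.2 (inert)
Total out = 222.4 + 146.2 + 965.2 = 1334 mol.

1330 mol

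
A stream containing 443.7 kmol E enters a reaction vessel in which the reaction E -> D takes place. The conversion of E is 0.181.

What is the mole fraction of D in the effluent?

0.181

E reacted = 0.181 × 443.7 = 80.31 kmol; ν_E = −1, so ξ = 80.31/1 = 80.31 kmol.
Outlet amounts (n = n₀ + ν ξ):
  E: 443.7 − 1(80.31) = 363.4
  D: 0 + 1(80.31) = 80.31
Total out = 443.7 kmol; y_D = 80.31 / 443.7 = 0.181.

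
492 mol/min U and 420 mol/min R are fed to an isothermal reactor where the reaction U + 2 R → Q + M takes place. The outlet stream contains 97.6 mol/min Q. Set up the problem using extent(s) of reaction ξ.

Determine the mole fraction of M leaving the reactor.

0.12

For Q: n = n₀ + 1ξ → 97.6 = 0 + 1ξ, giving ξ = 97.6 mol/min.
Outlet amounts (n = n₀ + ν ξ):
  U: 492 − 1(97.6) = 394.4
  R: 420 − 2(97.6) = 224.8
  Q: 0 + 1(97.6) = 97.6
  M: 0 + 1(97.6) = 97.6
Total out = 814.4 mol/min; y_M = 97.6 / 814.4 = 0.1198.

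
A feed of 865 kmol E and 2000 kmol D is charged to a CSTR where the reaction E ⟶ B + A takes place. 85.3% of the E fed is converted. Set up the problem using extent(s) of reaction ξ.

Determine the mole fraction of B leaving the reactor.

0.205

E reacted = 0.853 × 865 = 737.8 kmol; ν_E = −1, so ξ = 737.8/1 = 737.8 kmol.
Outlet amounts (n = n₀ + ν ξ):
  E: 865 − 1(737.8) = 127.2
  B: 0 + 1(737.8) = 737.8
  A: 0 + 1(737.8) = 737.8
  D: 2000 (inert)
Total out = 3603 kmol; y_B = 737.8 / 3603 = 0.2048.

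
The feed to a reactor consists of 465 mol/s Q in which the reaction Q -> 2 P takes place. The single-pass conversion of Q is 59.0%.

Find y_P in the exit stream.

Q reacted = 0.59 × 465 = 274.3 mol/s; ν_Q = −1, so ξ = 274.3/1 = 274.3 mol/s.
Outlet amounts (n = n₀ + ν ξ):
  Q: 465 − 1(274.3) = 190.7
  P: 0 + 2(274.3) = 548.7
Total out = 739.3 mol/s; y_P = 548.7 / 739.3 = 0.7421.

0.742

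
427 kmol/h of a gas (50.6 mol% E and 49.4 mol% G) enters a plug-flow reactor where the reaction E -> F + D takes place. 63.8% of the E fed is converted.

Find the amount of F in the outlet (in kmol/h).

E reacted = 0.638 × 216.1 = 137.8 kmol/h; ν_E = −1, so ξ = 137.8/1 = 137.8 kmol/h.
Outlet amounts (n = n₀ + ν ξ):
  E: 216.1 − 1(137.8) = 78.21
  F: 0 + 1(137.8) = 137.8
  D: 0 + 1(137.8) = 137.8
  G: 210.9 (inert)

138 kmol/h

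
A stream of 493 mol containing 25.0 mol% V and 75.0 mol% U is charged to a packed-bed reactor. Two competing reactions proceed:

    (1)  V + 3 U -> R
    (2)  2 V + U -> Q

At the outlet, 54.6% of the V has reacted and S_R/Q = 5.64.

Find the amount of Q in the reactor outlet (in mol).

Conversion of V: V consumed = 0.546 × 123.2 = 67.29 mol = 1ξ₁ + 2ξ₂.
Selectivity: 1ξ₁ / (1ξ₂) = 5.64 → ξ₁ = 5.64 ξ₂.
Substitute: (1·5.64 + 2) ξ₂ = 67.29 → ξ₂ = 8.808 mol, ξ₁ = 49.68 mol.
Outlet amounts (n = n₀ + Σ ν·ξ):
  V: 123.2 − 1(49.68) − 2(8.808) = 55.96
  U: 369.8 − 3(49.68) − 1(8.808) = 211.9
  R: 0 + 1(49.68) = 49.68
  Q: 0 + 1(8.808) = 8.808

8.81 mol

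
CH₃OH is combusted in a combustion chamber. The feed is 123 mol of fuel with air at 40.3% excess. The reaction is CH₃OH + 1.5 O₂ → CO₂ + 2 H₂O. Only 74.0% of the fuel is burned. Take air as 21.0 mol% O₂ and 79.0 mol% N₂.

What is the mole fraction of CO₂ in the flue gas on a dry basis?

0.0747

Stoichiometric O₂ = 1.5 × 123 = 184.5 mol; O₂ fed = 184.5 × 1.403 = 258.9 mol.
N₂ fed = 258.9 × 79/21 = 973.8 mol.
Fuel reacted = 0.74 × 123 → ξ = 91.02 mol.
Outlet (n = n₀ + ν ξ):
  CH₃OH: 123 − 1(91.02) = 31.98
  O₂: 258.9 − 1.5(91.02) = 122.3
  N₂: 973.8 (inert)
  CO₂: 0 + 1(91.02) = 91.02
  H₂O: 0 + 2(91.02) = 182
Dry total = 1219 mol; y_CO₂ (dry) = 91.02 / 1219 = 0.07466.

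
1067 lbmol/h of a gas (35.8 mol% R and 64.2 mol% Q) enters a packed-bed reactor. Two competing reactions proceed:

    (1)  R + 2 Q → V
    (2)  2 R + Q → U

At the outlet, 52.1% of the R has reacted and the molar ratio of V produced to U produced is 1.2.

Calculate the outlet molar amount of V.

Conversion of R: R consumed = 0.521 × 382 = 199 lbmol/h = 1ξ₁ + 2ξ₂.
Selectivity: 1ξ₁ / (1ξ₂) = 1.2 → ξ₁ = 1.2 ξ₂.
Substitute: (1·1.2 + 2) ξ₂ = 199 → ξ₂ = 62.19 lbmol/h, ξ₁ = 74.63 lbmol/h.
Outlet amounts (n = n₀ + Σ ν·ξ):
  R: 382 − 1(74.63) − 2(62.19) = 183
  Q: 685 − 2(74.63) − 1(62.19) = 473.6
  V: 0 + 1(74.63) = 74.63
  U: 0 + 1(62.19) = 62.19

74.6 lbmol/h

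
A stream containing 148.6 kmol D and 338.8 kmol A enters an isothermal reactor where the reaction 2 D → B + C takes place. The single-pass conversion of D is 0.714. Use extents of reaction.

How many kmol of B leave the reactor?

D reacted = 0.714 × 148.6 = 106.1 kmol; ν_D = −2, so ξ = 106.1/2 = 53.05 kmol.
Outlet amounts (n = n₀ + ν ξ):
  D: 148.6 − 2(53.05) = 42.5
  B: 0 + 1(53.05) = 53.05
  C: 0 + 1(53.05) = 53.05
  A: 338.8 (inert)

53.1 kmol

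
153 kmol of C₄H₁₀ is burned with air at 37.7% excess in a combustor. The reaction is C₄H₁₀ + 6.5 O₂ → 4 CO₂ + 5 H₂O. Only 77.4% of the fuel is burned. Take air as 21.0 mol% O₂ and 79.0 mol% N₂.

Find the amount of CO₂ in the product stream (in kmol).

474 kmol

Stoichiometric O₂ = 6.5 × 153 = 994.5 kmol; O₂ fed = 994.5 × 1.377 = 1369 kmol.
N₂ fed = 1369 × 79/21 = 5152 kmol.
Fuel reacted = 0.774 × 153 → ξ = 118.4 kmol.
Outlet (n = n₀ + ν ξ):
  C₄H₁₀: 153 − 1(118.4) = 34.58
  O₂: 1369 − 6.5(118.4) = 599.7
  N₂: 5152 (inert)
  CO₂: 0 + 4(118.4) = 473.7
  H₂O: 0 + 5(118.4) = 592.1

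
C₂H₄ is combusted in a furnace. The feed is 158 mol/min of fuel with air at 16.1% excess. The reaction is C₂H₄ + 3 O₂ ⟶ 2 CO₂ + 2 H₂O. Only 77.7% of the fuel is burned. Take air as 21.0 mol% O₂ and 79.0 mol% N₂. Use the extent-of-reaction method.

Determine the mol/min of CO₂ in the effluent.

246 mol/min

Stoichiometric O₂ = 3 × 158 = 474 mol/min; O₂ fed = 474 × 1.161 = 550.3 mol/min.
N₂ fed = 550.3 × 79/21 = 2070 mol/min.
Fuel reacted = 0.777 × 158 → ξ = 122.8 mol/min.
Outlet (n = n₀ + ν ξ):
  C₂H₄: 158 − 1(122.8) = 35.23
  O₂: 550.3 − 3(122.8) = 182
  N₂: 2070 (inert)
  CO₂: 0 + 2(122.8) = 245.5
  H₂O: 0 + 2(122.8) = 245.5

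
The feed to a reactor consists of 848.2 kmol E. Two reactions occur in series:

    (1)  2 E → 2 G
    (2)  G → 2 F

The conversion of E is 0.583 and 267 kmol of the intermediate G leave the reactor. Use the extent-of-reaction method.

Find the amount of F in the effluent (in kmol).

455 kmol

Conversion of E: E consumed = 2ξ₁ = 0.583 × 848.2 → ξ₁ = 247.3 kmol.
G balance: n_G = 0 + 2ξ₁ − 1ξ₂ = 267 → ξ₂ = (2·247.3 − 267)/1 = 227.5 kmol.
Outlet amounts (n = n₀ + Σ ν·ξ):
  E: 848.2 − 2(247.3) = 353.7
  G: 0 + 2(247.3) − 1(227.5) = 267
  F: 0 + 2(227.5) = 455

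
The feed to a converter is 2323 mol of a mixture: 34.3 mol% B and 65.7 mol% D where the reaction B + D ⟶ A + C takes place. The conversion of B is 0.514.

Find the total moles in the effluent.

2320 mol

B reacted = 0.514 × 796.8 = 409.5 mol; ν_B = −1, so ξ = 409.5/1 = 409.5 mol.
Outlet amounts (n = n₀ + ν ξ):
  B: 796.8 − 1(409.5) = 387.2
  D: 1526 − 1(409.5) = 1117
  A: 0 + 1(409.5) = 409.5
  C: 0 + 1(409.5) = 409.5
Total out = 387.2 + 1117 + 409.5 + 409.5 = 2323 mol.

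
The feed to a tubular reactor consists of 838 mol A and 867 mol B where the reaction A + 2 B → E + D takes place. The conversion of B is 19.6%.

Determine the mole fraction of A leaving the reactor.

B reacted = 0.196 × 867 = 169.9 mol; ν_B = −2, so ξ = 169.9/2 = 84.97 mol.
Outlet amounts (n = n₀ + ν ξ):
  A: 838 − 1(84.97) = 753
  B: 867 − 2(84.97) = 697.1
  E: 0 + 1(84.97) = 84.97
  D: 0 + 1(84.97) = 84.97
Total out = 1620 mol; y_A = 753 / 1620 = 0.4648.

0.465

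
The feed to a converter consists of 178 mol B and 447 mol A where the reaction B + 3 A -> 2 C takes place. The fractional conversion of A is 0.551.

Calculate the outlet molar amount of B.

95.9 mol

A reacted = 0.551 × 447 = 246.3 mol; ν_A = −3, so ξ = 246.3/3 = 82.1 mol.
Outlet amounts (n = n₀ + ν ξ):
  B: 178 − 1(82.1) = 95.9
  A: 447 − 3(82.1) = 200.7
  C: 0 + 2(82.1) = 164.2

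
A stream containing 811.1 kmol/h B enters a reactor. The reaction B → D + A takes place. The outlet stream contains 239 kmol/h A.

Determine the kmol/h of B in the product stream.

572 kmol/h

For A: n = n₀ + 1ξ → 239 = 0 + 1ξ, giving ξ = 239 kmol/h.
Outlet amounts (n = n₀ + ν ξ):
  B: 811.1 − 1(239) = 572.1
  D: 0 + 1(239) = 239
  A: 0 + 1(239) = 239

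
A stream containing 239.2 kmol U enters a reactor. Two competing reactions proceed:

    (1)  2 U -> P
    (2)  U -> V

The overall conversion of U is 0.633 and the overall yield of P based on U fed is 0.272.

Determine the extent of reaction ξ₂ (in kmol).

Yield of P: 1ξ₁ / 239.2 = 0.272 → ξ₁ = 65.06 kmol.
Conversion of U: 2ξ₁ + 1ξ₂ = 0.633 × 239.2 = 151.4 → ξ₂ = 21.29 kmol.
Outlet amounts (n = n₀ + Σ ν·ξ):
  U: 239.2 − 2(65.06) − 1(21.29) = 87.79
  P: 0 + 1(65.06) = 65.06
  V: 0 + 1(21.29) = 21.29

ξ₂ = 21.3 kmol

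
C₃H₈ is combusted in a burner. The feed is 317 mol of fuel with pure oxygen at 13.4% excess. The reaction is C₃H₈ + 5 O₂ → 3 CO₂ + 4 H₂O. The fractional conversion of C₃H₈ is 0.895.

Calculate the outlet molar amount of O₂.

379 mol

Stoichiometric O₂ = 5 × 317 = 1585 mol; O₂ fed = 1585 × 1.134 = 1797 mol.
Fuel reacted = 0.895 × 317 → ξ = 283.7 mol.
Outlet (n = n₀ + ν ξ):
  C₃H₈: 317 − 1(283.7) = 33.28
  O₂: 1797 − 5(283.7) = 378.8
  CO₂: 0 + 3(283.7) = 851.1
  H₂O: 0 + 4(283.7) = 1135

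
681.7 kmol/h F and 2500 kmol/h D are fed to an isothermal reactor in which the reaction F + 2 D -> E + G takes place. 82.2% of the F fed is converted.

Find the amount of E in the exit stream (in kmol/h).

560 kmol/h

F reacted = 0.822 × 681.7 = 560.4 kmol/h; ν_F = −1, so ξ = 560.4/1 = 560.4 kmol/h.
Outlet amounts (n = n₀ + ν ξ):
  F: 681.7 − 1(560.4) = 121.3
  D: 2500 − 2(560.4) = 1379
  E: 0 + 1(560.4) = 560.4
  G: 0 + 1(560.4) = 560.4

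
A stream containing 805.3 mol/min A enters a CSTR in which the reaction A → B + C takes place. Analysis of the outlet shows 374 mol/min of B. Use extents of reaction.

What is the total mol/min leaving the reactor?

For B: n = n₀ + 1ξ → 374 = 0 + 1ξ, giving ξ = 374 mol/min.
Outlet amounts (n = n₀ + ν ξ):
  A: 805.3 − 1(374) = 431.3
  B: 0 + 1(374) = 374
  C: 0 + 1(374) = 374
Total out = 431.3 + 374 + 374 = 1179 mol/min.

1180 mol/min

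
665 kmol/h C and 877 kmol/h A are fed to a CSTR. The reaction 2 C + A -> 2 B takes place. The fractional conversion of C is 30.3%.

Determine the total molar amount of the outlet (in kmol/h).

1440 kmol/h

C reacted = 0.303 × 665 = 201.5 kmol/h; ν_C = −2, so ξ = 201.5/2 = 100.7 kmol/h.
Outlet amounts (n = n₀ + ν ξ):
  C: 665 − 2(100.7) = 463.5
  A: 877 − 1(100.7) = 776.3
  B: 0 + 2(100.7) = 201.5
Total out = 463.5 + 776.3 + 201.5 = 1441 kmol/h.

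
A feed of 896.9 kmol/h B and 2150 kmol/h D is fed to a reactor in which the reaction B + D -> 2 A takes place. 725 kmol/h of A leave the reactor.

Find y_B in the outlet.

0.175

For A: n = n₀ + 2ξ → 725 = 0 + 2ξ, giving ξ = 362.5 kmol/h.
Outlet amounts (n = n₀ + ν ξ):
  B: 896.9 − 1(362.5) = 534.4
  D: 2150 − 1(362.5) = 1788
  A: 0 + 2(362.5) = 725
Total out = 3047 kmol/h; y_B = 534.4 / 3047 = 0.1754.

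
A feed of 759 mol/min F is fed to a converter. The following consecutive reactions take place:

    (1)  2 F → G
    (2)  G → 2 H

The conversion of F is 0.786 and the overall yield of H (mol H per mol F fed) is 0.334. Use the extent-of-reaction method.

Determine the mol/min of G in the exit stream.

Conversion of F: F consumed = 2ξ₁ = 0.786 × 759 → ξ₁ = 298.3 mol/min.
Yield of H: 2ξ₂ / 759 = 0.334 → ξ₂ = 126.8 mol/min.
Outlet amounts (n = n₀ + Σ ν·ξ):
  F: 759 − 2(298.3) = 162.4
  G: 0 + 1(298.3) − 1(126.8) = 171.5
  H: 0 + 2(126.8) = 253.5

172 mol/min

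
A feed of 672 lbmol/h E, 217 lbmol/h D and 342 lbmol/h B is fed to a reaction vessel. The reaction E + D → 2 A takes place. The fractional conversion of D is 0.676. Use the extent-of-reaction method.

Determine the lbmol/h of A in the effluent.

293 lbmol/h

D reacted = 0.676 × 217 = 146.7 lbmol/h; ν_D = −1, so ξ = 146.7/1 = 146.7 lbmol/h.
Outlet amounts (n = n₀ + ν ξ):
  E: 672 − 1(146.7) = 525.3
  D: 217 − 1(146.7) = 70.31
  A: 0 + 2(146.7) = 293.4
  B: 342 (inert)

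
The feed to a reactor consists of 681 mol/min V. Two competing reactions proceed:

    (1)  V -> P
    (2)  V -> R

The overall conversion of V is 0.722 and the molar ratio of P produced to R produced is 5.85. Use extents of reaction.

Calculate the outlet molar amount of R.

71.8 mol/min

Conversion of V: V consumed = 0.722 × 681 = 491.7 mol/min = 1ξ₁ + 1ξ₂.
Selectivity: 1ξ₁ / (1ξ₂) = 5.85 → ξ₁ = 5.85 ξ₂.
Substitute: (1·5.85 + 1) ξ₂ = 491.7 → ξ₂ = 71.78 mol/min, ξ₁ = 419.9 mol/min.
Outlet amounts (n = n₀ + Σ ν·ξ):
  V: 681 − 1(419.9) − 1(71.78) = 189.3
  P: 0 + 1(419.9) = 419.9
  R: 0 + 1(71.78) = 71.78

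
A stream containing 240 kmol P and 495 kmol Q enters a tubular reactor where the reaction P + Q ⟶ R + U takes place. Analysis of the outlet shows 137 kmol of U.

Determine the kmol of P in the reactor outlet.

103 kmol

For U: n = n₀ + 1ξ → 137 = 0 + 1ξ, giving ξ = 137 kmol.
Outlet amounts (n = n₀ + ν ξ):
  P: 240 − 1(137) = 103
  Q: 495 − 1(137) = 358
  R: 0 + 1(137) = 137
  U: 0 + 1(137) = 137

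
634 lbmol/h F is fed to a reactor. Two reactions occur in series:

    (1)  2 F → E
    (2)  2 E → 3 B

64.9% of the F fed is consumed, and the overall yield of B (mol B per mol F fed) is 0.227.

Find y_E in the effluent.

0.231

Conversion of F: F consumed = 2ξ₁ = 0.649 × 634 → ξ₁ = 205.7 lbmol/h.
Yield of B: 3ξ₂ / 634 = 0.227 → ξ₂ = 47.97 lbmol/h.
Outlet amounts (n = n₀ + Σ ν·ξ):
  F: 634 − 2(205.7) = 222.5
  E: 0 + 1(205.7) − 2(47.97) = 109.8
  B: 0 + 3(47.97) = 143.9
Total out = 476.2 lbmol/h; y_E = 109.8 / 476.2 = 0.2305.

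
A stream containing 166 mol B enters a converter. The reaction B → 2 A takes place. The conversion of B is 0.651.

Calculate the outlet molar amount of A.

216 mol

B reacted = 0.651 × 166 = 108.1 mol; ν_B = −1, so ξ = 108.1/1 = 108.1 mol.
Outlet amounts (n = n₀ + ν ξ):
  B: 166 − 1(108.1) = 57.93
  A: 0 + 2(108.1) = 216.1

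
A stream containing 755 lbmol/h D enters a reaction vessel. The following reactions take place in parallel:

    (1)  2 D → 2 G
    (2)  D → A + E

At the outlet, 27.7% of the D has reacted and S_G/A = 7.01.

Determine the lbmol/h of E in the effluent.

26.1 lbmol/h

Conversion of D: D consumed = 0.277 × 755 = 209.1 lbmol/h = 2ξ₁ + 1ξ₂.
Selectivity: 2ξ₁ / (1ξ₂) = 7.01 → ξ₁ = 3.505 ξ₂.
Substitute: (2·3.505 + 1) ξ₂ = 209.1 → ξ₂ = 26.11 lbmol/h, ξ₁ = 91.51 lbmol/h.
Outlet amounts (n = n₀ + Σ ν·ξ):
  D: 755 − 2(91.51) − 1(26.11) = 545.9
  G: 0 + 2(91.51) = 183
  A: 0 + 1(26.11) = 26.11
  E: 0 + 1(26.11) = 26.11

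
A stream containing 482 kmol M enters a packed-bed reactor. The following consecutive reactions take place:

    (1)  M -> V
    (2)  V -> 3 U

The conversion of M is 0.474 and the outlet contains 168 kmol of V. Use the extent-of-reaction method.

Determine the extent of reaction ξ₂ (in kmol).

ξ₂ = 60.5 kmol

Conversion of M: M consumed = 1ξ₁ = 0.474 × 482 → ξ₁ = 228.5 kmol.
V balance: n_V = 0 + 1ξ₁ − 1ξ₂ = 168 → ξ₂ = (1·228.5 − 168)/1 = 60.47 kmol.
Outlet amounts (n = n₀ + Σ ν·ξ):
  M: 482 − 1(228.5) = 253.5
  V: 0 + 1(228.5) − 1(60.47) = 168
  U: 0 + 3(60.47) = 181.4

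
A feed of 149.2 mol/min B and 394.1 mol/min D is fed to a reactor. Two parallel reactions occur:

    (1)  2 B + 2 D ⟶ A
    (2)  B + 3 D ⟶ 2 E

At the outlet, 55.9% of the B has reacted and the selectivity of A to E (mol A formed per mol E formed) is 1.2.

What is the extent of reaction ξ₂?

Conversion of B: B consumed = 0.559 × 149.2 = 83.4 mol/min = 2ξ₁ + 1ξ₂.
Selectivity: 1ξ₁ / (2ξ₂) = 1.2 → ξ₁ = 2.4 ξ₂.
Substitute: (2·2.4 + 1) ξ₂ = 83.4 → ξ₂ = 14.38 mol/min, ξ₁ = 34.51 mol/min.
Outlet amounts (n = n₀ + Σ ν·ξ):
  B: 149.2 − 2(34.51) − 1(14.38) = 65.8
  D: 394.1 − 2(34.51) − 3(14.38) = 281.9
  A: 0 + 1(34.51) = 34.51
  E: 0 + 2(14.38) = 28.76

ξ₂ = 14.4 mol/min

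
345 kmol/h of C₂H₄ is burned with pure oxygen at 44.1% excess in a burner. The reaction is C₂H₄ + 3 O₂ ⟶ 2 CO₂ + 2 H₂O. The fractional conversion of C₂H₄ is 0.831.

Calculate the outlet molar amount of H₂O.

573 kmol/h

Stoichiometric O₂ = 3 × 345 = 1035 kmol/h; O₂ fed = 1035 × 1.441 = 1491 kmol/h.
Fuel reacted = 0.831 × 345 → ξ = 286.7 kmol/h.
Outlet (n = n₀ + ν ξ):
  C₂H₄: 345 − 1(286.7) = 58.31
  O₂: 1491 − 3(286.7) = 631.4
  CO₂: 0 + 2(286.7) = 573.4
  H₂O: 0 + 2(286.7) = 573.4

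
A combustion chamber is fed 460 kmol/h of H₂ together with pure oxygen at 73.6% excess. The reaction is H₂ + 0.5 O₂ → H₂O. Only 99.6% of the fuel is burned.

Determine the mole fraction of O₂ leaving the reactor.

0.27

Stoichiometric O₂ = 0.5 × 460 = 230 kmol/h; O₂ fed = 230 × 1.736 = 399.3 kmol/h.
Fuel reacted = 0.996 × 460 → ξ = 458.2 kmol/h.
Outlet (n = n₀ + ν ξ):
  H₂: 460 − 1(458.2) = 1.84
  O₂: 399.3 − 0.5(458.2) = 170.2
  H₂O: 0 + 1(458.2) = 458.2
Total out = 630.2 kmol/h; y_O₂ = 170.2 / 630.2 = 0.2701.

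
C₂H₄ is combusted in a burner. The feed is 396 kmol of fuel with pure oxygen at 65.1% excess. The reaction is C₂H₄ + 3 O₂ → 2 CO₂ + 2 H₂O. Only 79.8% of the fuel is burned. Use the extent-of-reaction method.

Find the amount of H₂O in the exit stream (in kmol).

632 kmol

Stoichiometric O₂ = 3 × 396 = 1188 kmol; O₂ fed = 1188 × 1.651 = 1961 kmol.
Fuel reacted = 0.798 × 396 → ξ = 316 kmol.
Outlet (n = n₀ + ν ξ):
  C₂H₄: 396 − 1(316) = 79.99
  O₂: 1961 − 3(316) = 1013
  CO₂: 0 + 2(316) = 632
  H₂O: 0 + 2(316) = 632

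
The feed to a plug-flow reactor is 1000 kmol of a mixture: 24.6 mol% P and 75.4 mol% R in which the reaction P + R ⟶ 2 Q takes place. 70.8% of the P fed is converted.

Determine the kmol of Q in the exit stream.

P reacted = 0.708 × 246 = 174.2 kmol; ν_P = −1, so ξ = 174.2/1 = 174.2 kmol.
Outlet amounts (n = n₀ + ν ξ):
  P: 246 − 1(174.2) = 71.83
  R: 754 − 1(174.2) = 579.8
  Q: 0 + 2(174.2) = 348.3

348 kmol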